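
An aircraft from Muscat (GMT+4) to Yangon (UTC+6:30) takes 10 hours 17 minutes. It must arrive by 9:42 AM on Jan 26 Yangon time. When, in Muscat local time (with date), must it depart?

Target arrival in UTC: 9:42 AM − 6:30 = 3:12 AM on Jan 26.
Subtract 10 hours 17 minutes → departure 4:55 PM UTC on Jan 25.
Muscat is UTC+4:00: 4:55 PM + 4:00 = 8:55 PM on Jan 25.

8:55 PM on Jan 25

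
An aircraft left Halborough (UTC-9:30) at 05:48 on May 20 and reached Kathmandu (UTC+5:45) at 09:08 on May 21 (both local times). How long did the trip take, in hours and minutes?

12 hours 5 minutes

Departure in UTC: 05:48 + 9:30 = 15:18 on May 20.
Arrival in UTC: 09:08 − 5:45 = 03:23 on May 21.
Elapsed = 03:23 − 15:18 (+1 day) = 12 hours 5 minutes.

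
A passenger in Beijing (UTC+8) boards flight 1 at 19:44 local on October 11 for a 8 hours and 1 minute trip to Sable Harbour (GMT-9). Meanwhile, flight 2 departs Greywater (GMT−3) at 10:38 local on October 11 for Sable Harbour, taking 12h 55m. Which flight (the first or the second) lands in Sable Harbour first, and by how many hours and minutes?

the first, by 6 hours 48 minutes

Flight 1 in UTC: 19:44 − 8:00 = 11:44 on Oct 11.
+8 hours and 1 minute → arrive 19:45 UTC on Oct 11.
Flight 2 in UTC: 10:38 + 3:00 = 13:38 on Oct 11.
+12 hours 55 minutes → arrive 02:33 UTC on Oct 12.
Flight 1 lands earlier by 6 hours 48 minutes.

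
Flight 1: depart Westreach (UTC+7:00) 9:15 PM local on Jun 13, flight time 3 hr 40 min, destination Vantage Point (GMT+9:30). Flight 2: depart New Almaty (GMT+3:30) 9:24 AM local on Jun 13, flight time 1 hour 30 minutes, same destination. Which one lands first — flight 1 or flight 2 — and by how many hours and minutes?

Flight 1 in UTC: 9:15 PM − 7:00 = 2:15 PM on Jun 13.
+3 hours and 40 minutes → arrive 5:55 PM UTC on Jun 13.
Flight 2 in UTC: 9:24 AM − 3:30 = 5:54 AM on Jun 13.
+1 hour and 30 minutes → arrive 7:24 AM UTC on Jun 13.
Flight 2 lands earlier by 10 hours 31 minutes.

the second, by 10 hours 31 minutes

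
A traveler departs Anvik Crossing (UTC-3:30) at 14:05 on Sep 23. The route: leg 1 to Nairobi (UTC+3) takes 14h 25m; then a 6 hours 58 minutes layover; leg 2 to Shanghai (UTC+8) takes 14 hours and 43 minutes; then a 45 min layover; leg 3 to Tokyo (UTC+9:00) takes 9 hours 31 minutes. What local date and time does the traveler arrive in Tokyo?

Convert departure to UTC: 14:05 + 3:30 = 17:35 UTC on Sep 23.
Add 14 hours and 25 minutes leg 1 → 08:00 UTC (Sep 24).
Add 6 hours 58 minutes layover in Nairobi → 14:58 UTC.
Add 14 hours 43 minutes leg 2 → 05:41 UTC (Sep 25).
Add 45 minutes layover in Shanghai → 06:26 UTC.
Add 9 hours and 31 minutes leg 3 → 15:57 UTC.
Tokyo is UTC+9:00, so local arrival = 15:57 + 9:00 = 00:57 on Sep 26.

00:57 on Sep 26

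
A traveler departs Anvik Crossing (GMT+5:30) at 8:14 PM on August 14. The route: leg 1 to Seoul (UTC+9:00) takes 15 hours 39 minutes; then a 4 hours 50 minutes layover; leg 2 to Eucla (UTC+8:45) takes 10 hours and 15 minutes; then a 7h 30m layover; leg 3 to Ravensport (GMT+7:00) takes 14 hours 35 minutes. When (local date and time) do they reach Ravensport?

2:33 AM on August 17

Convert departure to UTC: 8:14 PM − 5:30 = 2:44 PM UTC on Aug 14.
Add 15 hours 39 minutes leg 1 → 6:23 AM UTC (Aug 15).
Add 4 hours 50 minutes layover in Seoul → 11:13 AM UTC.
Add 10 hours 15 minutes leg 2 → 9:28 PM UTC.
Add 7 hours and 30 minutes layover in Eucla → 4:58 AM UTC (Aug 16).
Add 14 hours and 35 minutes leg 3 → 7:33 PM UTC.
Ravensport is UTC+7:00, so local arrival = 7:33 PM + 7:00 = 2:33 AM on Aug 17.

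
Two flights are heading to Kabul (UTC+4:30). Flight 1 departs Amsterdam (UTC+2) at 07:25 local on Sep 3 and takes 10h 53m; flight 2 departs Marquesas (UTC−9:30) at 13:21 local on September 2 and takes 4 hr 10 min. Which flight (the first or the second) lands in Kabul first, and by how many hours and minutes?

the second, by 13 hours 17 minutes

Flight 1 in UTC: 07:25 − 2:00 = 05:25 on Sep 3.
+10 hours and 53 minutes → arrive 16:18 UTC on Sep 3.
Flight 2 in UTC: 13:21 + 9:30 = 22:51 on Sep 2.
+4 hours 10 minutes → arrive 03:01 UTC on Sep 3.
Flight 2 lands earlier by 13 hours 17 minutes.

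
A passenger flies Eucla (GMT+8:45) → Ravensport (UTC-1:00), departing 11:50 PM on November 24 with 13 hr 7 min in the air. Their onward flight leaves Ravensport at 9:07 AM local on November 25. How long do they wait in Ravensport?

5 hours 55 minutes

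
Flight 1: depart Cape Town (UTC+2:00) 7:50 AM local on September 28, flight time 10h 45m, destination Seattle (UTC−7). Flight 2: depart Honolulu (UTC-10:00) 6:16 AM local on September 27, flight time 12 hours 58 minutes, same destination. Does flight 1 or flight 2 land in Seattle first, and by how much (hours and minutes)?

Flight 1 in UTC: 7:50 AM − 2:00 = 5:50 AM on Sep 28.
+10 hours 45 minutes → arrive 4:35 PM UTC on Sep 28.
Flight 2 in UTC: 6:16 AM + 10:00 = 4:16 PM on Sep 27.
+12 hours and 58 minutes → arrive 5:14 AM UTC on Sep 28.
Flight 2 lands earlier by 11 hours 21 minutes.

the second, by 11 hours 21 minutes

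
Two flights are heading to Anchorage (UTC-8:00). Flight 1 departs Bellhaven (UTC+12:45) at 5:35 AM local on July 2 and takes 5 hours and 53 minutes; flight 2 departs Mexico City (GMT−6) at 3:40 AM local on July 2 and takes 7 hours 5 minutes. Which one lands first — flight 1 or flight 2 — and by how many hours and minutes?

the first, by 18 hours 2 minutes

Flight 1 in UTC: 5:35 AM − 12:45 = 4:50 PM on Jul 1.
+5 hours 53 minutes → arrive 10:43 PM UTC on Jul 1.
Flight 2 in UTC: 3:40 AM + 6:00 = 9:40 AM on Jul 2.
+7 hours 5 minutes → arrive 4:45 PM UTC on Jul 2.
Flight 1 lands earlier by 18 hours 2 minutes.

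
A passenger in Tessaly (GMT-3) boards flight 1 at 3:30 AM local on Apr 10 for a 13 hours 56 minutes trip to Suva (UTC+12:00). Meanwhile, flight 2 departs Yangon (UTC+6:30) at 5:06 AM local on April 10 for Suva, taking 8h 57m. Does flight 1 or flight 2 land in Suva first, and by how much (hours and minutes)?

the second, by 12 hours 53 minutes

Flight 1 in UTC: 3:30 AM + 3:00 = 6:30 AM on Apr 10.
+13 hours and 56 minutes → arrive 8:26 PM UTC on Apr 10.
Flight 2 in UTC: 5:06 AM − 6:30 = 10:36 PM on Apr 9.
+8 hours and 57 minutes → arrive 7:33 AM UTC on Apr 10.
Flight 2 lands earlier by 12 hours 53 minutes.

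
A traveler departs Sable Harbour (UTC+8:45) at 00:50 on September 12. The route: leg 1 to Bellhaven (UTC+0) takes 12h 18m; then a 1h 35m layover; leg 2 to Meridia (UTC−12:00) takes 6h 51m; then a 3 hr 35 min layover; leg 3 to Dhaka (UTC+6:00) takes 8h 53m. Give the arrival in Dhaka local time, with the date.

Convert departure to UTC: 00:50 − 8:45 = 16:05 UTC on Sep 11.
Add 12 hours 18 minutes leg 1 → 04:23 UTC (Sep 12).
Add 1 hour 35 minutes layover in Bellhaven → 05:58 UTC.
Add 6 hours 51 minutes leg 2 → 12:49 UTC.
Add 3 hours and 35 minutes layover in Meridia → 16:24 UTC.
Add 8 hours and 53 minutes leg 3 → 01:17 UTC (Sep 13).
Dhaka is UTC+6:00, so local arrival = 01:17 + 6:00 = 07:17 on Sep 13.

07:17 on Sep 13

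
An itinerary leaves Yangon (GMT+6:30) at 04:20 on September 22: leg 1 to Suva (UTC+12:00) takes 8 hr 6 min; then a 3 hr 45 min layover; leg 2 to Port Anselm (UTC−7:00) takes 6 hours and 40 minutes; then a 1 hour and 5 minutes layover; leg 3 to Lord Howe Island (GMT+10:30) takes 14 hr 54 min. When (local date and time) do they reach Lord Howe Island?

18:50 on Sep 23

Convert departure to UTC: 04:20 − 6:30 = 21:50 UTC on Sep 21.
Add 8 hours 6 minutes leg 1 → 05:56 UTC (Sep 22).
Add 3 hours 45 minutes layover in Suva → 09:41 UTC.
Add 6 hours 40 minutes leg 2 → 16:21 UTC.
Add 1 hour 5 minutes layover in Port Anselm → 17:26 UTC.
Add 14 hours and 54 minutes leg 3 → 08:20 UTC (Sep 23).
Lord Howe Island is UTC+10:30, so local arrival = 08:20 + 10:30 = 18:50 on Sep 23.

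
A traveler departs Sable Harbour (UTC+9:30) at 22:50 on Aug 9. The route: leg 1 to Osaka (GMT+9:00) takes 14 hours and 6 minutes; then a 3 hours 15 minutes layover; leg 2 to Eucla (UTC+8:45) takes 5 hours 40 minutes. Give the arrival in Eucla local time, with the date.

Convert departure to UTC: 22:50 − 9:30 = 13:20 UTC on Aug 9.
Add 14 hours 6 minutes leg 1 → 03:26 UTC (Aug 10).
Add 3 hours 15 minutes layover in Osaka → 06:41 UTC.
Add 5 hours and 40 minutes leg 2 → 12:21 UTC.
Eucla is UTC+8:45, so local arrival = 12:21 + 8:45 = 21:06 on Aug 10.

21:06 on August 10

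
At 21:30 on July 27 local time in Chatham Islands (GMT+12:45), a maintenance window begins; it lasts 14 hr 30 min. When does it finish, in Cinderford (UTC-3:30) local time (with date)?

19:45 on July 27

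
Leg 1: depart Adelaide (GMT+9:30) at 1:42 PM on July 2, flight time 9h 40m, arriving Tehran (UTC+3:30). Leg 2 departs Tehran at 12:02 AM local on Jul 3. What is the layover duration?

6 hours 40 minutes

Convert departure to UTC: 1:42 PM − 9:30 = 4:12 AM UTC on Jul 2.
Add 9 hours 40 minutes flight time → 1:52 PM UTC.
Tehran is UTC+3:30, so local arrival = 1:52 PM + 3:30 = 5:22 PM on Jul 2.
Layover = 12:02 AM − 5:22 PM (+1 day) = 6 hours 40 minutes.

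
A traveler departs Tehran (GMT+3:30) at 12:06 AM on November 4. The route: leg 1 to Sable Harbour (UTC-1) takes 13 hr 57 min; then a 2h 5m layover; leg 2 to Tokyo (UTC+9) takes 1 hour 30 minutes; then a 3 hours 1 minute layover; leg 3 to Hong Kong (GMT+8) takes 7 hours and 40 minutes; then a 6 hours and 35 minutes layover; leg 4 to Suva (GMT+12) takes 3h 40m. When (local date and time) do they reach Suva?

11:04 PM on Nov 5

Convert departure to UTC: 12:06 AM − 3:30 = 8:36 PM UTC on Nov 3.
Add 13 hours and 57 minutes leg 1 → 10:33 AM UTC (Nov 4).
Add 2 hours 5 minutes layover in Sable Harbour → 12:38 PM UTC.
Add 1 hour and 30 minutes leg 2 → 2:08 PM UTC.
Add 3 hours and 1 minute layover in Tokyo → 5:09 PM UTC.
Add 7 hours 40 minutes leg 3 → 12:49 AM UTC (Nov 5).
Add 6 hours 35 minutes layover in Hong Kong → 7:24 AM UTC.
Add 3 hours 40 minutes leg 4 → 11:04 AM UTC.
Suva is UTC+12:00, so local arrival = 11:04 AM + 12:00 = 11:04 PM on Nov 5.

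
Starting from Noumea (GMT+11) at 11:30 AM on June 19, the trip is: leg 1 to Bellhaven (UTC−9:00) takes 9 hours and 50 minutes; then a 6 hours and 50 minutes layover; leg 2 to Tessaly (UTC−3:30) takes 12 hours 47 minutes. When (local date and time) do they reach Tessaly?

2:27 AM on Jun 20

Convert departure to UTC: 11:30 AM − 11:00 = 12:30 AM UTC on Jun 19.
Add 9 hours and 50 minutes leg 1 → 10:20 AM UTC.
Add 6 hours and 50 minutes layover in Bellhaven → 5:10 PM UTC.
Add 12 hours 47 minutes leg 2 → 5:57 AM UTC (Jun 20).
Tessaly is UTC−3:30, so local arrival = 5:57 AM − 3:30 = 2:27 AM on Jun 20.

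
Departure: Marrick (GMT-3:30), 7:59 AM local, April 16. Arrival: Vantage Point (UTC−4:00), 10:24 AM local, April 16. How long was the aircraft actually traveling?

2 hours 55 minutes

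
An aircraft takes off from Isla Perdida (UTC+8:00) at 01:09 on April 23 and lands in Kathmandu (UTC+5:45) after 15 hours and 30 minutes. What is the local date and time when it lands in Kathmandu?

14:24 on April 23

Convert departure to UTC: 01:09 − 8:00 = 17:09 UTC on Apr 22.
Add 15 hours and 30 minutes travel time → 08:39 UTC (Apr 23).
Kathmandu is UTC+5:45, so local arrival = 08:39 + 5:45 = 14:24 on Apr 23.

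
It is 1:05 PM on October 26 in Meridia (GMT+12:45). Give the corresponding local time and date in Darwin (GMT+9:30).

9:50 AM on Oct 26

Darwin is 3:15 behind Meridia.
Shift by the zone difference: 1:05 PM − 3:15 = 9:50 AM on Oct 26 in Darwin.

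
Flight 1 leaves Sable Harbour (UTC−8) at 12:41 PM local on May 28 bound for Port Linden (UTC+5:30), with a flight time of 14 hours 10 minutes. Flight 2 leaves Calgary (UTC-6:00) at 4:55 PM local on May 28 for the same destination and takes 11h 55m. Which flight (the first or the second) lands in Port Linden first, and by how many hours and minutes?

Flight 1 in UTC: 12:41 PM + 8:00 = 8:41 PM on May 28.
+14 hours 10 minutes → arrive 10:51 AM UTC on May 29.
Flight 2 in UTC: 4:55 PM + 6:00 = 10:55 PM on May 28.
+11 hours 55 minutes → arrive 10:50 AM UTC on May 29.
Flight 2 lands earlier by 1 minute.

the second, by 1 minute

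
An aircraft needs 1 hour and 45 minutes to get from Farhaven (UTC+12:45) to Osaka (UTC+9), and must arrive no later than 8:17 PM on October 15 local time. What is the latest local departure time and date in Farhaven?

Target arrival in UTC: 8:17 PM − 9:00 = 11:17 AM on Oct 15.
Subtract 1 hour and 45 minutes → departure 9:32 AM UTC on Oct 15.
Farhaven is UTC+12:45: 9:32 AM + 12:45 = 10:17 PM on Oct 15.

10:17 PM on October 15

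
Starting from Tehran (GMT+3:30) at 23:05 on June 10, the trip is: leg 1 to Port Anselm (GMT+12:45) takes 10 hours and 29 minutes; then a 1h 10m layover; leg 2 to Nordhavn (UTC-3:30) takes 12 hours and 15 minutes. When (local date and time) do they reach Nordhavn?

Convert departure to UTC: 23:05 − 3:30 = 19:35 UTC on Jun 10.
Add 10 hours and 29 minutes leg 1 → 06:04 UTC (Jun 11).
Add 1 hour and 10 minutes layover in Port Anselm → 07:14 UTC.
Add 12 hours and 15 minutes leg 2 → 19:29 UTC.
Nordhavn is UTC−3:30, so local arrival = 19:29 − 3:30 = 15:59 on Jun 11.

15:59 on June 11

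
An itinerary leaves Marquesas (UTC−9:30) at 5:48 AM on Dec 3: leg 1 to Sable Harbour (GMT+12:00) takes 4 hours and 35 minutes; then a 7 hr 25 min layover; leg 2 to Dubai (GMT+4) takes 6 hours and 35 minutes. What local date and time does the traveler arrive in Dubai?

Convert departure to UTC: 5:48 AM + 9:30 = 3:18 PM UTC on Dec 3.
Add 4 hours 35 minutes leg 1 → 7:53 PM UTC.
Add 7 hours and 25 minutes layover in Sable Harbour → 3:18 AM UTC (Dec 4).
Add 6 hours 35 minutes leg 2 → 9:53 AM UTC.
Dubai is UTC+4:00, so local arrival = 9:53 AM + 4:00 = 1:53 PM on Dec 4.

1:53 PM on December 4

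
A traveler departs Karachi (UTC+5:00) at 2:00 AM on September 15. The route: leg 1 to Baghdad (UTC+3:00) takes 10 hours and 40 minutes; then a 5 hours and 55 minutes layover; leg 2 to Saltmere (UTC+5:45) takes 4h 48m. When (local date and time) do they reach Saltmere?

12:08 AM on Sep 16

Convert departure to UTC: 2:00 AM − 5:00 = 9:00 PM UTC on Sep 14.
Add 10 hours 40 minutes leg 1 → 7:40 AM UTC (Sep 15).
Add 5 hours and 55 minutes layover in Baghdad → 1:35 PM UTC.
Add 4 hours 48 minutes leg 2 → 6:23 PM UTC.
Saltmere is UTC+5:45, so local arrival = 6:23 PM + 5:45 = 12:08 AM on Sep 16.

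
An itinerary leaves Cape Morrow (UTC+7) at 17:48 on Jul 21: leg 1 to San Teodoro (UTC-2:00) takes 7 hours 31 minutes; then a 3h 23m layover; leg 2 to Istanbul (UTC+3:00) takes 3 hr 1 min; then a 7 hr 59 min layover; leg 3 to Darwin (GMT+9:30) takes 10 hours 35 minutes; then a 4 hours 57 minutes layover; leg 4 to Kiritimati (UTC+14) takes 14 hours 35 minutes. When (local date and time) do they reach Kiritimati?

04:49 on July 24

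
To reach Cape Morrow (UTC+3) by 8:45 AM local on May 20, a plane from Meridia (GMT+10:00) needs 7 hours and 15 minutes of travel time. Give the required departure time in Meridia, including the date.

8:30 AM on May 20

Target arrival in UTC: 8:45 AM − 3:00 = 5:45 AM on May 20.
Subtract 7 hours 15 minutes → departure 10:30 PM UTC on May 19.
Meridia is UTC+10:00: 10:30 PM + 10:00 = 8:30 AM on May 20.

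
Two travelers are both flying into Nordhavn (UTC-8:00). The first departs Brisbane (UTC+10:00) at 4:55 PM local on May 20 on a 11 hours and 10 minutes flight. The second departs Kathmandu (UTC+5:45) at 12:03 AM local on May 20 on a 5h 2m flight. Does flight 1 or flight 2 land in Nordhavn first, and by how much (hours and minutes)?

Flight 1 in UTC: 4:55 PM − 10:00 = 6:55 AM on May 20.
+11 hours 10 minutes → arrive 6:05 PM UTC on May 20.
Flight 2 in UTC: 12:03 AM − 5:45 = 6:18 PM on May 19.
+5 hours 2 minutes → arrive 11:20 PM UTC on May 19.
Flight 2 lands earlier by 18 hours 45 minutes.

the second, by 18 hours 45 minutes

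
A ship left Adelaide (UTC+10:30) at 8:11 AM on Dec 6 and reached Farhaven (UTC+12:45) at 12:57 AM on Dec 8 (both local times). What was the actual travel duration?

38 hours 31 minutes

Departure in UTC: 8:11 AM − 10:30 = 9:41 PM on Dec 5.
Arrival in UTC: 12:57 AM − 12:45 = 12:12 PM on Dec 7.
Elapsed = 12:12 PM − 9:41 PM (+2 days) = 38 hours 31 minutes.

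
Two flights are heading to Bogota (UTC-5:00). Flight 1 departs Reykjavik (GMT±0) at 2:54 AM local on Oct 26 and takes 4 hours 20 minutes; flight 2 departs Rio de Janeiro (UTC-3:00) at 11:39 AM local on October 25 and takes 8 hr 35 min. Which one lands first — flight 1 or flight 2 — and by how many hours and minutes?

the second, by 8 hours

Flight 1 departs at 2:54 AM UTC (Oct 26).
+4 hours 20 minutes → arrive 7:14 AM UTC on Oct 26.
Flight 2 in UTC: 11:39 AM + 3:00 = 2:39 PM on Oct 25.
+8 hours 35 minutes → arrive 11:14 PM UTC on Oct 25.
Flight 2 lands earlier by 8 hours.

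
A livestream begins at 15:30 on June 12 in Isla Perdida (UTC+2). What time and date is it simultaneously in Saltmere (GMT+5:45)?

19:15 on June 12

In UTC: 15:30 − 2:00 = 13:30 on Jun 12.
Saltmere is UTC+5:45: 13:30 + 5:45 = 19:15 on Jun 12.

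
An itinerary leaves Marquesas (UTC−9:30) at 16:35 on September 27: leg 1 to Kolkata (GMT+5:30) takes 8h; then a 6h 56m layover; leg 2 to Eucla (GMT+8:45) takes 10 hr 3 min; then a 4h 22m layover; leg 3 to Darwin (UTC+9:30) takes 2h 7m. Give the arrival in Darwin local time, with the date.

Convert departure to UTC: 16:35 + 9:30 = 02:05 UTC on Sep 28.
Add 8 hours leg 1 → 10:05 UTC.
Add 6 hours 56 minutes layover in Kolkata → 17:01 UTC.
Add 10 hours and 3 minutes leg 2 → 03:04 UTC (Sep 29).
Add 4 hours 22 minutes layover in Eucla → 07:26 UTC.
Add 2 hours 7 minutes leg 3 → 09:33 UTC.
Darwin is UTC+9:30, so local arrival = 09:33 + 9:30 = 19:03 on Sep 29.

19:03 on September 29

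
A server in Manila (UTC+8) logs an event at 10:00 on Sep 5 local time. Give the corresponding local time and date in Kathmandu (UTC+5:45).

In UTC: 10:00 − 8:00 = 02:00 on Sep 5.
Kathmandu is UTC+5:45: 02:00 + 5:45 = 07:45 on Sep 5.

07:45 on Sep 5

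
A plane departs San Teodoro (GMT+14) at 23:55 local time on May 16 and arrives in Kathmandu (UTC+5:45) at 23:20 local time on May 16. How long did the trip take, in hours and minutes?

7 hours 40 minutes

Departure in UTC: 23:55 − 14:00 = 09:55 on May 16.
Arrival in UTC: 23:20 − 5:45 = 17:35 on May 16.
Elapsed = 17:35 − 09:55 = 7 hours 40 minutes.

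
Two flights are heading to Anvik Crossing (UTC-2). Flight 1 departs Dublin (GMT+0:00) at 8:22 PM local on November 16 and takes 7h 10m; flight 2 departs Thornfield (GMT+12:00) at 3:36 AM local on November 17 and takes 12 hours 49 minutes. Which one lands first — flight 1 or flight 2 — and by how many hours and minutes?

Flight 1 departs at 8:22 PM UTC (Nov 16).
+7 hours 10 minutes → arrive 3:32 AM UTC on Nov 17.
Flight 2 in UTC: 3:36 AM − 12:00 = 3:36 PM on Nov 16.
+12 hours 49 minutes → arrive 4:25 AM UTC on Nov 17.
Flight 1 lands earlier by 53 minutes.

the first, by 53 minutes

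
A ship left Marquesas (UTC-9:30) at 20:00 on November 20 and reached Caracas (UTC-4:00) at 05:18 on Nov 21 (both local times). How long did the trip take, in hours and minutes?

Departure in UTC: 20:00 + 9:30 = 05:30 on Nov 21.
Arrival in UTC: 05:18 + 4:00 = 09:18 on Nov 21.
Elapsed = 09:18 − 05:30 = 3 hours 48 minutes.

3 hours 48 minutes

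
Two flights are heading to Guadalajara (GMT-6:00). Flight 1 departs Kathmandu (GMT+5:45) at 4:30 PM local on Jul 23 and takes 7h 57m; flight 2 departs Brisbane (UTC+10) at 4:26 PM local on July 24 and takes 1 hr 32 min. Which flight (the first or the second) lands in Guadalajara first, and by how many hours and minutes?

the first, by 13 hours 16 minutes

Flight 1 in UTC: 4:30 PM − 5:45 = 10:45 AM on Jul 23.
+7 hours and 57 minutes → arrive 6:42 PM UTC on Jul 23.
Flight 2 in UTC: 4:26 PM − 10:00 = 6:26 AM on Jul 24.
+1 hour and 32 minutes → arrive 7:58 AM UTC on Jul 24.
Flight 1 lands earlier by 13 hours 16 minutes.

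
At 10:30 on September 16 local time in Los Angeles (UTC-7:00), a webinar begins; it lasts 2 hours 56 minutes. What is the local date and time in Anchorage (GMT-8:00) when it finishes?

12:26 on September 16

Anchorage is 1:00 behind Los Angeles.
After 2 hours 56 minutes it is 13:26 in Los Angeles.
Shift by the zone difference: 13:26 − 1:00 = 12:26 on Sep 16 in Anchorage.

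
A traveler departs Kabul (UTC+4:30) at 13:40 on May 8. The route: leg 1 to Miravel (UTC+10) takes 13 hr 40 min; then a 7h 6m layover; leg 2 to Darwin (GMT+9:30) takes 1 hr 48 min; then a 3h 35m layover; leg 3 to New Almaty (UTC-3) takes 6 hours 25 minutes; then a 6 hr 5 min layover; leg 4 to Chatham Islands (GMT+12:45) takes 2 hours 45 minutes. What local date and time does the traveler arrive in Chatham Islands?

15:19 on May 10

Convert departure to UTC: 13:40 − 4:30 = 09:10 UTC on May 8.
Add 13 hours and 40 minutes leg 1 → 22:50 UTC.
Add 7 hours 6 minutes layover in Miravel → 05:56 UTC (May 9).
Add 1 hour and 48 minutes leg 2 → 07:44 UTC.
Add 3 hours 35 minutes layover in Darwin → 11:19 UTC.
Add 6 hours 25 minutes leg 3 → 17:44 UTC.
Add 6 hours 5 minutes layover in New Almaty → 23:49 UTC.
Add 2 hours and 45 minutes leg 4 → 02:34 UTC (May 10).
Chatham Islands is UTC+12:45, so local arrival = 02:34 + 12:45 = 15:19 on May 10.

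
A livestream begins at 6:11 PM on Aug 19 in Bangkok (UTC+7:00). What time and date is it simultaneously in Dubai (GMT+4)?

In UTC: 6:11 PM − 7:00 = 11:11 AM on Aug 19.
Dubai is UTC+4:00: 11:11 AM + 4:00 = 3:11 PM on Aug 19.

3:11 PM on August 19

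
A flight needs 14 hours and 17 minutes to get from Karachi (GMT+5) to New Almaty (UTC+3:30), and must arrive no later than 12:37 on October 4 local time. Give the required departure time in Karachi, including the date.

23:50 on October 3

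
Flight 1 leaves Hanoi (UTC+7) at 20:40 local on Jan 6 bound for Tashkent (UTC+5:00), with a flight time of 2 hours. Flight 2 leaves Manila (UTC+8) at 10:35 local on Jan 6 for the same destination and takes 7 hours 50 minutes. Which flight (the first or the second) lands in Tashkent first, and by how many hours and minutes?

the second, by 5 hours 15 minutes

Flight 1 in UTC: 20:40 − 7:00 = 13:40 on Jan 6.
+2 hours → arrive 15:40 UTC on Jan 6.
Flight 2 in UTC: 10:35 − 8:00 = 02:35 on Jan 6.
+7 hours 50 minutes → arrive 10:25 UTC on Jan 6.
Flight 2 lands earlier by 5 hours 15 minutes.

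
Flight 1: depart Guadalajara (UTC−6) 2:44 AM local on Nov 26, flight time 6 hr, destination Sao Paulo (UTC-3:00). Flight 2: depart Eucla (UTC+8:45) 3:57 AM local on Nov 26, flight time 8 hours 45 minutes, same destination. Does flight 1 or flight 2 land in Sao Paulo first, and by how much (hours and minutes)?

the second, by 10 hours 47 minutes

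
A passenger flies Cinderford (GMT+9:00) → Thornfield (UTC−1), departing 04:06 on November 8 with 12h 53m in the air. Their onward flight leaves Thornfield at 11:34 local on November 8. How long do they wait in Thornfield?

4 hours 35 minutes

Convert departure to UTC: 04:06 − 9:00 = 19:06 UTC on Nov 7.
Add 12 hours and 53 minutes flight time → 07:59 UTC (Nov 8).
Thornfield is UTC−1:00, so local arrival = 07:59 − 1:00 = 06:59 on Nov 8.
Layover = 11:34 − 06:59 = 4 hours 35 minutes.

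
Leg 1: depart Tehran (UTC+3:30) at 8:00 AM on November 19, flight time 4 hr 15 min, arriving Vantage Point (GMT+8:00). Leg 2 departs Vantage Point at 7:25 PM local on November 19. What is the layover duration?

Convert departure to UTC: 8:00 AM − 3:30 = 4:30 AM UTC on Nov 19.
Add 4 hours 15 minutes flight time → 8:45 AM UTC.
Vantage Point is UTC+8:00, so local arrival = 8:45 AM + 8:00 = 4:45 PM on Nov 19.
Layover = 7:25 PM − 4:45 PM = 2 hours 40 minutes.

2 hours 40 minutes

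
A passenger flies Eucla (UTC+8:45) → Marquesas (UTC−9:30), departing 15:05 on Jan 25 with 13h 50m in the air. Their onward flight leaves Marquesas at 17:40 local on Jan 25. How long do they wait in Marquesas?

7 hours

Convert departure to UTC: 15:05 − 8:45 = 06:20 UTC on Jan 25.
Add 13 hours and 50 minutes flight time → 20:10 UTC.
Marquesas is UTC−9:30, so local arrival = 20:10 − 9:30 = 10:40 on Jan 25.
Layover = 17:40 − 10:40 = 7 hours.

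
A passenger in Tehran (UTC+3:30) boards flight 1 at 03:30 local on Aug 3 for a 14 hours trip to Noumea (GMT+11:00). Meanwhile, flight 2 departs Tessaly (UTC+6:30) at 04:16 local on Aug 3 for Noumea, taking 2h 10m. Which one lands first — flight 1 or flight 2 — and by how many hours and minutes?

the second, by 14 hours 4 minutes

Flight 1 in UTC: 03:30 − 3:30 = 00:00 on Aug 3.
+14 hours → arrive 14:00 UTC on Aug 3.
Flight 2 in UTC: 04:16 − 6:30 = 21:46 on Aug 2.
+2 hours 10 minutes → arrive 23:56 UTC on Aug 2.
Flight 2 lands earlier by 14 hours 4 minutes.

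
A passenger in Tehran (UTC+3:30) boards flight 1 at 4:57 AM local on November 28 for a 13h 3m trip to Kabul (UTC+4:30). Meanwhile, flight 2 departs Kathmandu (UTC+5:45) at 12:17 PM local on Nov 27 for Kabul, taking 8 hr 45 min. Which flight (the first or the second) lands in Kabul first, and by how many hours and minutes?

the second, by 23 hours 13 minutes

Flight 1 in UTC: 4:57 AM − 3:30 = 1:27 AM on Nov 28.
+13 hours 3 minutes → arrive 2:30 PM UTC on Nov 28.
Flight 2 in UTC: 12:17 PM − 5:45 = 6:32 AM on Nov 27.
+8 hours 45 minutes → arrive 3:17 PM UTC on Nov 27.
Flight 2 lands earlier by 23 hours 13 minutes.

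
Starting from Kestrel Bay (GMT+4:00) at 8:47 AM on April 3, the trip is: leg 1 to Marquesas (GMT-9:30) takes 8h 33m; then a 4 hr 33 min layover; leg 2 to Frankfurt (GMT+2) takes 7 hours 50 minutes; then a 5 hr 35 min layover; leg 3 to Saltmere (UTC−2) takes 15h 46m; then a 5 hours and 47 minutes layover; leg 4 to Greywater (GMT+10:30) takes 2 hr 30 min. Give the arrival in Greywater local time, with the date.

Convert departure to UTC: 8:47 AM − 4:00 = 4:47 AM UTC on Apr 3.
Add 8 hours and 33 minutes leg 1 → 1:20 PM UTC.
Add 4 hours 33 minutes layover in Marquesas → 5:53 PM UTC.
Add 7 hours and 50 minutes leg 2 → 1:43 AM UTC (Apr 4).
Add 5 hours 35 minutes layover in Frankfurt → 7:18 AM UTC.
Add 15 hours and 46 minutes leg 3 → 11:04 PM UTC.
Add 5 hours and 47 minutes layover in Saltmere → 4:51 AM UTC (Apr 5).
Add 2 hours and 30 minutes leg 4 → 7:21 AM UTC.
Greywater is UTC+10:30, so local arrival = 7:21 AM + 10:30 = 5:51 PM on Apr 5.

5:51 PM on April 5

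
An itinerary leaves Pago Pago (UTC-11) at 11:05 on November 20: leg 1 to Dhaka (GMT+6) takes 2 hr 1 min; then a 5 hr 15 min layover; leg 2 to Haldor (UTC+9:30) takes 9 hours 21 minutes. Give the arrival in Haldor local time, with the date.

00:12 on November 22

Convert departure to UTC: 11:05 + 11:00 = 22:05 UTC on Nov 20.
Add 2 hours 1 minute leg 1 → 00:06 UTC (Nov 21).
Add 5 hours 15 minutes layover in Dhaka → 05:21 UTC.
Add 9 hours 21 minutes leg 2 → 14:42 UTC.
Haldor is UTC+9:30, so local arrival = 14:42 + 9:30 = 00:12 on Nov 22.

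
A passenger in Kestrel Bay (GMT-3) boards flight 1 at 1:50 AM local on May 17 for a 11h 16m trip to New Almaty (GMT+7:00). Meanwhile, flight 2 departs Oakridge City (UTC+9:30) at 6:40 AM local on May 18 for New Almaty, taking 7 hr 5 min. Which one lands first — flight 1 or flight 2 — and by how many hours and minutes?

the first, by 12 hours 9 minutes

Flight 1 in UTC: 1:50 AM + 3:00 = 4:50 AM on May 17.
+11 hours 16 minutes → arrive 4:06 PM UTC on May 17.
Flight 2 in UTC: 6:40 AM − 9:30 = 9:10 PM on May 17.
+7 hours and 5 minutes → arrive 4:15 AM UTC on May 18.
Flight 1 lands earlier by 12 hours 9 minutes.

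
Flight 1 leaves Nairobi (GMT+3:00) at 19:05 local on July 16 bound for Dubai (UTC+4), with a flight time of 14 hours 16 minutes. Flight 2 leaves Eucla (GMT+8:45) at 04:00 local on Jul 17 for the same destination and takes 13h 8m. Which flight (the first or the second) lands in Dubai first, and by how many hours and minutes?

Flight 1 in UTC: 19:05 − 3:00 = 16:05 on Jul 16.
+14 hours 16 minutes → arrive 06:21 UTC on Jul 17.
Flight 2 in UTC: 04:00 − 8:45 = 19:15 on Jul 16.
+13 hours 8 minutes → arrive 08:23 UTC on Jul 17.
Flight 1 lands earlier by 2 hours 2 minutes.

the first, by 2 hours 2 minutes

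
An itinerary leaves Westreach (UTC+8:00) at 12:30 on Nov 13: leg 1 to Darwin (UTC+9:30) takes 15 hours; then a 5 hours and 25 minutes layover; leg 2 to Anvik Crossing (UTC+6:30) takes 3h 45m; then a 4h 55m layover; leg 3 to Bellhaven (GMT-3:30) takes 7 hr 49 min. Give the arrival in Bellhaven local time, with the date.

13:54 on November 14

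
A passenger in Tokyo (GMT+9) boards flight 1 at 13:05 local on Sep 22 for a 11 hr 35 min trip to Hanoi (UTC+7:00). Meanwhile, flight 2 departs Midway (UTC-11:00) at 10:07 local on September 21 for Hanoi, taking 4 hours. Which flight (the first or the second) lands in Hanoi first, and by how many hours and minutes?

the second, by 14 hours 33 minutes

Flight 1 in UTC: 13:05 − 9:00 = 04:05 on Sep 22.
+11 hours 35 minutes → arrive 15:40 UTC on Sep 22.
Flight 2 in UTC: 10:07 + 11:00 = 21:07 on Sep 21.
+4 hours → arrive 01:07 UTC on Sep 22.
Flight 2 lands earlier by 14 hours 33 minutes.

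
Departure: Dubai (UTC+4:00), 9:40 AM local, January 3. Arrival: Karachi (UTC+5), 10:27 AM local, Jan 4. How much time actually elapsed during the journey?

23 hours 47 minutes

Karachi is 1:00 ahead of Dubai.
Clock-face elapsed time (ignoring zones) is 24 hours 47 minutes.
Actual elapsed = 24 hours 47 minutes − 1:00 = 23 hours 47 minutes.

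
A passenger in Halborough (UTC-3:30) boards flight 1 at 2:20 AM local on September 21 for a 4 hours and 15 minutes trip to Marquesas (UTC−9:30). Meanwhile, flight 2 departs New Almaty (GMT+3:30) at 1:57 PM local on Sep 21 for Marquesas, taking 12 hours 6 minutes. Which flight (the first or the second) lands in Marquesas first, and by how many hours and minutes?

the first, by 12 hours 28 minutes

Flight 1 in UTC: 2:20 AM + 3:30 = 5:50 AM on Sep 21.
+4 hours and 15 minutes → arrive 10:05 AM UTC on Sep 21.
Flight 2 in UTC: 1:57 PM − 3:30 = 10:27 AM on Sep 21.
+12 hours 6 minutes → arrive 10:33 PM UTC on Sep 21.
Flight 1 lands earlier by 12 hours 28 minutes.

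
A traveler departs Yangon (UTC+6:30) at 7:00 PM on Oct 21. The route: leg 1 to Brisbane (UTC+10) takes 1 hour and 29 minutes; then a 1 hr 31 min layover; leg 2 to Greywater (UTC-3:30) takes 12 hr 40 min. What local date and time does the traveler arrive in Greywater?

Convert departure to UTC: 7:00 PM − 6:30 = 12:30 PM UTC on Oct 21.
Add 1 hour and 29 minutes leg 1 → 1:59 PM UTC.
Add 1 hour and 31 minutes layover in Brisbane → 3:30 PM UTC.
Add 12 hours 40 minutes leg 2 → 4:10 AM UTC (Oct 22).
Greywater is UTC−3:30, so local arrival = 4:10 AM − 3:30 = 12:40 AM on Oct 22.

12:40 AM on October 22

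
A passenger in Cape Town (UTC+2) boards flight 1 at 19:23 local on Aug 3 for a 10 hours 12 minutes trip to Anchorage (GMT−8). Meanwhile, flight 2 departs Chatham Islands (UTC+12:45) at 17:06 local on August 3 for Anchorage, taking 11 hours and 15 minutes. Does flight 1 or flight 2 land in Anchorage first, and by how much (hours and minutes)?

Flight 1 in UTC: 19:23 − 2:00 = 17:23 on Aug 3.
+10 hours 12 minutes → arrive 03:35 UTC on Aug 4.
Flight 2 in UTC: 17:06 − 12:45 = 04:21 on Aug 3.
+11 hours 15 minutes → arrive 15:36 UTC on Aug 3.
Flight 2 lands earlier by 11 hours 59 minutes.

the second, by 11 hours 59 minutes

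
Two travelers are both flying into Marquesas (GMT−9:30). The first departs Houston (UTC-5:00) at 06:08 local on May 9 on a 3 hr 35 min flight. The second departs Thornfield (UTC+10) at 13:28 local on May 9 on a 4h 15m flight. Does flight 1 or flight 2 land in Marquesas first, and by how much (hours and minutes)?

Flight 1 in UTC: 06:08 + 5:00 = 11:08 on May 9.
+3 hours and 35 minutes → arrive 14:43 UTC on May 9.
Flight 2 in UTC: 13:28 − 10:00 = 03:28 on May 9.
+4 hours 15 minutes → arrive 07:43 UTC on May 9.
Flight 2 lands earlier by 7 hours.

the second, by 7 hours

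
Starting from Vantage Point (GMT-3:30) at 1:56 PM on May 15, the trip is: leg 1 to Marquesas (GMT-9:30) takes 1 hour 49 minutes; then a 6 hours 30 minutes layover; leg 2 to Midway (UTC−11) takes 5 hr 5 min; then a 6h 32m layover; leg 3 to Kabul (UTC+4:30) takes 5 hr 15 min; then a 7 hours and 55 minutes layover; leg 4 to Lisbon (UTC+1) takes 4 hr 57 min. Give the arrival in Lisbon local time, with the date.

Convert departure to UTC: 1:56 PM + 3:30 = 5:26 PM UTC on May 15.
Add 1 hour 49 minutes leg 1 → 7:15 PM UTC.
Add 6 hours and 30 minutes layover in Marquesas → 1:45 AM UTC (May 16).
Add 5 hours 5 minutes leg 2 → 6:50 AM UTC.
Add 6 hours and 32 minutes layover in Midway → 1:22 PM UTC.
Add 5 hours 15 minutes leg 3 → 6:37 PM UTC.
Add 7 hours 55 minutes layover in Kabul → 2:32 AM UTC (May 17).
Add 4 hours 57 minutes leg 4 → 7:29 AM UTC.
Lisbon is UTC+1:00, so local arrival = 7:29 AM + 1:00 = 8:29 AM on May 17.

8:29 AM on May 17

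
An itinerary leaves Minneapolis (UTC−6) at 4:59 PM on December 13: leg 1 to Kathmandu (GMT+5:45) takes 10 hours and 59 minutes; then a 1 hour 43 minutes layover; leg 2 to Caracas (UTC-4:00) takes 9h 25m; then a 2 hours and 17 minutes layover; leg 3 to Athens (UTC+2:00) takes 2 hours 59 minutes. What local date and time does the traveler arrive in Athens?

Convert departure to UTC: 4:59 PM + 6:00 = 10:59 PM UTC on Dec 13.
Add 10 hours 59 minutes leg 1 → 9:58 AM UTC (Dec 14).
Add 1 hour 43 minutes layover in Kathmandu → 11:41 AM UTC.
Add 9 hours 25 minutes leg 2 → 9:06 PM UTC.
Add 2 hours and 17 minutes layover in Caracas → 11:23 PM UTC.
Add 2 hours 59 minutes leg 3 → 2:22 AM UTC (Dec 15).
Athens is UTC+2:00, so local arrival = 2:22 AM + 2:00 = 4:22 AM on Dec 15.

4:22 AM on December 15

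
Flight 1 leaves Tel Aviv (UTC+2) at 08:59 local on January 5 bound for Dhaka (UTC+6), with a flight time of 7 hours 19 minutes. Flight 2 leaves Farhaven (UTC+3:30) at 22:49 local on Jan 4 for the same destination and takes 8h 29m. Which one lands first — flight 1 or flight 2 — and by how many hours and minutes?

the second, by 10 hours 30 minutes

Flight 1 in UTC: 08:59 − 2:00 = 06:59 on Jan 5.
+7 hours and 19 minutes → arrive 14:18 UTC on Jan 5.
Flight 2 in UTC: 22:49 − 3:30 = 19:19 on Jan 4.
+8 hours 29 minutes → arrive 03:48 UTC on Jan 5.
Flight 2 lands earlier by 10 hours 30 minutes.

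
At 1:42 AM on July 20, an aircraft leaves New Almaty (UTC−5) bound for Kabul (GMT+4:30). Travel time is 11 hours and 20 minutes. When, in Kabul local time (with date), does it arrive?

Convert departure to UTC: 1:42 AM + 5:00 = 6:42 AM UTC on Jul 20.
Add 11 hours 20 minutes travel time → 6:02 PM UTC.
Kabul is UTC+4:30, so local arrival = 6:02 PM + 4:30 = 10:32 PM on Jul 20.

10:32 PM on July 20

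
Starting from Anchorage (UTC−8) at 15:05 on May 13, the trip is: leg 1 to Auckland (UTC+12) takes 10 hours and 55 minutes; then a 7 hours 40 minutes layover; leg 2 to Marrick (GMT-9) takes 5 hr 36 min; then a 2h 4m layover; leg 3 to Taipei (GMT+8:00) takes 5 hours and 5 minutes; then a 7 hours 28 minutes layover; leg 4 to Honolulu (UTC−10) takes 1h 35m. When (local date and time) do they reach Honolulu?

Convert departure to UTC: 15:05 + 8:00 = 23:05 UTC on May 13.
Add 10 hours and 55 minutes leg 1 → 10:00 UTC (May 14).
Add 7 hours and 40 minutes layover in Auckland → 17:40 UTC.
Add 5 hours 36 minutes leg 2 → 23:16 UTC.
Add 2 hours 4 minutes layover in Marrick → 01:20 UTC (May 15).
Add 5 hours 5 minutes leg 3 → 06:25 UTC.
Add 7 hours and 28 minutes layover in Taipei → 13:53 UTC.
Add 1 hour 35 minutes leg 4 → 15:28 UTC.
Honolulu is UTC−10:00, so local arrival = 15:28 − 10:00 = 05:28 on May 15.

05:28 on May 15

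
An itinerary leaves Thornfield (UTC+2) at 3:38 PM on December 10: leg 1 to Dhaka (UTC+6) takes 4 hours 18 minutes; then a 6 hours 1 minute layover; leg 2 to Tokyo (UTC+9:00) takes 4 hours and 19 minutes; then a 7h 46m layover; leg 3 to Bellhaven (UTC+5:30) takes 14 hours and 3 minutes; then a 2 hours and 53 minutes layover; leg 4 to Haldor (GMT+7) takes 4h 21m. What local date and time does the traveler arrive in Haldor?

Convert departure to UTC: 3:38 PM − 2:00 = 1:38 PM UTC on Dec 10.
Add 4 hours and 18 minutes leg 1 → 5:56 PM UTC.
Add 6 hours 1 minute layover in Dhaka → 11:57 PM UTC.
Add 4 hours and 19 minutes leg 2 → 4:16 AM UTC (Dec 11).
Add 7 hours 46 minutes layover in Tokyo → 12:02 PM UTC.
Add 14 hours and 3 minutes leg 3 → 2:05 AM UTC (Dec 12).
Add 2 hours 53 minutes layover in Bellhaven → 4:58 AM UTC.
Add 4 hours and 21 minutes leg 4 → 9:19 AM UTC.
Haldor is UTC+7:00, so local arrival = 9:19 AM + 7:00 = 4:19 PM on Dec 12.

4:19 PM on December 12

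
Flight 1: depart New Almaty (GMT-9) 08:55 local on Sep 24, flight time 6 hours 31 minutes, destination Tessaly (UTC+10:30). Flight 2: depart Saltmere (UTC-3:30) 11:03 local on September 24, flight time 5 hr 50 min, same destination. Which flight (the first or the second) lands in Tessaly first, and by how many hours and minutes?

Flight 1 in UTC: 08:55 + 9:00 = 17:55 on Sep 24.
+6 hours and 31 minutes → arrive 00:26 UTC on Sep 25.
Flight 2 in UTC: 11:03 + 3:30 = 14:33 on Sep 24.
+5 hours and 50 minutes → arrive 20:23 UTC on Sep 24.
Flight 2 lands earlier by 4 hours 3 minutes.

the second, by 4 hours 3 minutes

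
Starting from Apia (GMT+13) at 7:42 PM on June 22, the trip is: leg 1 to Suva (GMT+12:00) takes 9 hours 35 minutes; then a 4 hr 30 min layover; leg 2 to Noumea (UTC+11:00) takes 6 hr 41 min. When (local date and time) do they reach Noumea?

2:28 PM on June 23

Convert departure to UTC: 7:42 PM − 13:00 = 6:42 AM UTC on Jun 22.
Add 9 hours and 35 minutes leg 1 → 4:17 PM UTC.
Add 4 hours 30 minutes layover in Suva → 8:47 PM UTC.
Add 6 hours and 41 minutes leg 2 → 3:28 AM UTC (Jun 23).
Noumea is UTC+11:00, so local arrival = 3:28 AM + 11:00 = 2:28 PM on Jun 23.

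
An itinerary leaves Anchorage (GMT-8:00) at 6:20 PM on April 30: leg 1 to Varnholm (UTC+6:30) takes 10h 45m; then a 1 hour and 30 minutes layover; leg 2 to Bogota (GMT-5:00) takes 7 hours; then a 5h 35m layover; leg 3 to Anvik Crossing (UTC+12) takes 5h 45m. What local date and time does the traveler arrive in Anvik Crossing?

Convert departure to UTC: 6:20 PM + 8:00 = 2:20 AM UTC on May 1.
Add 10 hours 45 minutes leg 1 → 1:05 PM UTC.
Add 1 hour 30 minutes layover in Varnholm → 2:35 PM UTC.
Add 7 hours leg 2 → 9:35 PM UTC.
Add 5 hours 35 minutes layover in Bogota → 3:10 AM UTC (May 2).
Add 5 hours and 45 minutes leg 3 → 8:55 AM UTC.
Anvik Crossing is UTC+12:00, so local arrival = 8:55 AM + 12:00 = 8:55 PM on May 2.

8:55 PM on May 2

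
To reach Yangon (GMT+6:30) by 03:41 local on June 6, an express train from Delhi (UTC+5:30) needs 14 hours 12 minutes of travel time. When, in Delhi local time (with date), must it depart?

12:29 on June 5

Target arrival in UTC: 03:41 − 6:30 = 21:11 on Jun 5.
Subtract 14 hours 12 minutes → departure 06:59 UTC on Jun 5.
Delhi is UTC+5:30: 06:59 + 5:30 = 12:29 on Jun 5.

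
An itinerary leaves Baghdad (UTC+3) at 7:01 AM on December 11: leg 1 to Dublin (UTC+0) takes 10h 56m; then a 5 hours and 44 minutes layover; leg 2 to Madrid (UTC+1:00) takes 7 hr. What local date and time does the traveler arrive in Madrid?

4:41 AM on Dec 12

Convert departure to UTC: 7:01 AM − 3:00 = 4:01 AM UTC on Dec 11.
Add 10 hours 56 minutes leg 1 → 2:57 PM UTC.
Add 5 hours 44 minutes layover in Dublin → 8:41 PM UTC.
Add 7 hours leg 2 → 3:41 AM UTC (Dec 12).
Madrid is UTC+1:00, so local arrival = 3:41 AM + 1:00 = 4:41 AM on Dec 12.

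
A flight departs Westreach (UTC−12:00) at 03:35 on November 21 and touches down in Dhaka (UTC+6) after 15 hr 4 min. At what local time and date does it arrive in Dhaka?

12:39 on Nov 22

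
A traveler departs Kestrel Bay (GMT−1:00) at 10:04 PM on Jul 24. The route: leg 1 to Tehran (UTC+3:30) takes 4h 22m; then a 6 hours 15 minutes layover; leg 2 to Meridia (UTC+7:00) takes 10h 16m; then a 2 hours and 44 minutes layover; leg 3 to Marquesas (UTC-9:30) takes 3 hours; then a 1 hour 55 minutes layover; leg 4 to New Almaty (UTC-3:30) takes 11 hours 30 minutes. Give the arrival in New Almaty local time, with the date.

11:36 AM on Jul 26

Convert departure to UTC: 10:04 PM + 1:00 = 11:04 PM UTC on Jul 24.
Add 4 hours and 22 minutes leg 1 → 3:26 AM UTC (Jul 25).
Add 6 hours 15 minutes layover in Tehran → 9:41 AM UTC.
Add 10 hours and 16 minutes leg 2 → 7:57 PM UTC.
Add 2 hours and 44 minutes layover in Meridia → 10:41 PM UTC.
Add 3 hours leg 3 → 1:41 AM UTC (Jul 26).
Add 1 hour and 55 minutes layover in Marquesas → 3:36 AM UTC.
Add 11 hours 30 minutes leg 4 → 3:06 PM UTC.
New Almaty is UTC−3:30, so local arrival = 3:06 PM − 3:30 = 11:36 AM on Jul 26.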